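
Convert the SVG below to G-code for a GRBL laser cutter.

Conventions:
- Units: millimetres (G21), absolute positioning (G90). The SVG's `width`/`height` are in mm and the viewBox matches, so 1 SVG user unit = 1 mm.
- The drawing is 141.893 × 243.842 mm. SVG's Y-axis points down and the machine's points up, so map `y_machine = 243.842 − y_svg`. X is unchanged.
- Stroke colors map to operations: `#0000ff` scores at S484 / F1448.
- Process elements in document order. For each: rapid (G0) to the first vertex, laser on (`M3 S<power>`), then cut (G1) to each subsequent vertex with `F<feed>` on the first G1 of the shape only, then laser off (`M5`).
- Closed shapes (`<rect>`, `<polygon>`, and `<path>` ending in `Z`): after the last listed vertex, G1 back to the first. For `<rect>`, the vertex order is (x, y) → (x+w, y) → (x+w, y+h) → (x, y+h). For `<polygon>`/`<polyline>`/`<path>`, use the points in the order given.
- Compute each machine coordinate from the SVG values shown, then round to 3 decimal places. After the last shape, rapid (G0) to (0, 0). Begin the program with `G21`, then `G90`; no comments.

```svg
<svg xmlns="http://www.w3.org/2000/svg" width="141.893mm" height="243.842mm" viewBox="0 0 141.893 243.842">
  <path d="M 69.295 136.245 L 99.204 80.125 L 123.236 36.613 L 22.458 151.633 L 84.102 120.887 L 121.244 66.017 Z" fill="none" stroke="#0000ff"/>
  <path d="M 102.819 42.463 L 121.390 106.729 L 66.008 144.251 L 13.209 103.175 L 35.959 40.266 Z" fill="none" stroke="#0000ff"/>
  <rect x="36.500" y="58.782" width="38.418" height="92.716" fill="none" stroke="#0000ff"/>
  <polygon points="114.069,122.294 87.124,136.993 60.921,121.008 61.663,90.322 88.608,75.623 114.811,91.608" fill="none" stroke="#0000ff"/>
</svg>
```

G21
G90
G0 X69.295 Y107.597
M3 S484
G1 X99.204 Y163.717 F1448
G1 X123.236 Y207.229
G1 X22.458 Y92.209
G1 X84.102 Y122.955
G1 X121.244 Y177.825
G1 X69.295 Y107.597
M5
G0 X102.819 Y201.379
M3 S484
G1 X121.390 Y137.113 F1448
G1 X66.008 Y99.591
G1 X13.209 Y140.667
G1 X35.959 Y203.576
G1 X102.819 Y201.379
M5
G0 X36.500 Y185.060
M3 S484
G1 X74.918 Y185.060 F1448
G1 X74.918 Y92.344
G1 X36.500 Y92.344
G1 X36.500 Y185.060
M5
G0 X114.069 Y121.548
M3 S484
G1 X87.124 Y106.849 F1448
G1 X60.921 Y122.834
G1 X61.663 Y153.520
G1 X88.608 Y168.219
G1 X114.811 Y152.234
G1 X114.069 Y121.548
M5
G0 X0.000 Y0.000

viewBox `0 0 141.893 243.842` with mm width/height → 1 unit = 1 mm. Flip: y_m = 243.842 − y_svg.

**Shape 1** — `<path>` closed polygon, stroke `#0000ff` → score (S484, F1448). Machine vertices: (69.295,107.597) → (99.204,163.717) → (123.236,207.229) → (22.458,92.209) → (84.102,122.955) → (121.244,177.825) → (69.295,107.597). Closed: final G1 returns to the first vertex.

**Shape 2** — `<path>` regular polygon, stroke `#0000ff` → score (S484, F1448). Machine vertices: (102.819,201.379) → (121.390,137.113) → (66.008,99.591) → (13.209,140.667) → (35.959,203.576) → (102.819,201.379). Closed: final G1 returns to the first vertex.

**Shape 3** — `<rect>` rectangle, stroke `#0000ff` → score (S484, F1448). Machine vertices: (36.500,185.060) → (74.918,185.060) → (74.918,92.344) → (36.500,92.344) → (36.500,185.060). Closed: final G1 returns to the first vertex.

**Shape 4** — `<polygon>` regular polygon, stroke `#0000ff` → score (S484, F1448). Machine vertices: (114.069,121.548) → (87.124,106.849) → (60.921,122.834) → (61.663,153.520) → (88.608,168.219) → (114.811,152.234) → (114.069,121.548). Closed: final G1 returns to the first vertex.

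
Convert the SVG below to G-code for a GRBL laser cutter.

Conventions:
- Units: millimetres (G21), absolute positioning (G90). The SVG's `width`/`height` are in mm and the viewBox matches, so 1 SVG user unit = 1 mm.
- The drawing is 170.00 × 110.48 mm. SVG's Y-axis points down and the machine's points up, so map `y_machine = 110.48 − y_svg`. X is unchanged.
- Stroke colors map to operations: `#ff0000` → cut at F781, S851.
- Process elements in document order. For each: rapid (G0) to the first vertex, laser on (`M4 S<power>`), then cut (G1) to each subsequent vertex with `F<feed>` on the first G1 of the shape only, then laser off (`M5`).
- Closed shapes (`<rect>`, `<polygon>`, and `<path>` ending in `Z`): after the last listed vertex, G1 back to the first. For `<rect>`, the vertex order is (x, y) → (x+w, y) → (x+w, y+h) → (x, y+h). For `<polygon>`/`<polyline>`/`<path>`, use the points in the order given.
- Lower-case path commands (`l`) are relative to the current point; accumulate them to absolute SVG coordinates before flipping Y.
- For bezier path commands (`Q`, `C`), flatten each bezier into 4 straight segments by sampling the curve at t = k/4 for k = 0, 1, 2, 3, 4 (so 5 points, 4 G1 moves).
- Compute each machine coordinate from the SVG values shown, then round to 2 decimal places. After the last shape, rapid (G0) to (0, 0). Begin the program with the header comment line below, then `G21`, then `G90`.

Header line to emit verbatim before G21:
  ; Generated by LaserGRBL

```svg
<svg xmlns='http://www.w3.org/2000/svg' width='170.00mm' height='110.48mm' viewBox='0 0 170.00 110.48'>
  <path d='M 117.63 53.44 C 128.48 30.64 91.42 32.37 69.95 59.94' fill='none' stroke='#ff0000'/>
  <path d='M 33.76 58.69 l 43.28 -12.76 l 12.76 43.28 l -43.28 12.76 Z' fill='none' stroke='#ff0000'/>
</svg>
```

viewBox `0 0 170.00 110.48` with mm width/height → 1 unit = 1 mm. Flip: y_m = 110.48 − y_svg.

**Shape 1** — `<path>` cubic bezier, stroke `#ff0000` → cut (S851, F781). Control points (SVG): P0=(117.63,53.44), P1=(128.48,30.64), P2=(91.42,32.37), P3=(69.95,59.94); sampled at t=k/4. Machine vertices: (117.63,57.04) → (117.78,69.52) → (105.91,72.68) → (87.98,66.39) → (69.95,50.54). Open path.

**Shape 2** — `<path>` regular polygon, stroke `#ff0000` → cut (S851, F781). Machine vertices: (33.76,51.79) → (77.04,64.55) → (89.80,21.27) → (46.52,8.51) → (33.76,51.79). Closed: final G1 returns to the first vertex.

; Generated by LaserGRBL
G21
G90
G0 X117.63 Y57.04
M4 S851
G1 X117.78 Y69.52 F781
G1 X105.91 Y72.68
G1 X87.98 Y66.39
G1 X69.95 Y50.54
M5
G0 X33.76 Y51.79
M4 S851
G1 X77.04 Y64.55 F781
G1 X89.80 Y21.27
G1 X46.52 Y8.51
G1 X33.76 Y51.79
M5
G0 X0.00 Y0.00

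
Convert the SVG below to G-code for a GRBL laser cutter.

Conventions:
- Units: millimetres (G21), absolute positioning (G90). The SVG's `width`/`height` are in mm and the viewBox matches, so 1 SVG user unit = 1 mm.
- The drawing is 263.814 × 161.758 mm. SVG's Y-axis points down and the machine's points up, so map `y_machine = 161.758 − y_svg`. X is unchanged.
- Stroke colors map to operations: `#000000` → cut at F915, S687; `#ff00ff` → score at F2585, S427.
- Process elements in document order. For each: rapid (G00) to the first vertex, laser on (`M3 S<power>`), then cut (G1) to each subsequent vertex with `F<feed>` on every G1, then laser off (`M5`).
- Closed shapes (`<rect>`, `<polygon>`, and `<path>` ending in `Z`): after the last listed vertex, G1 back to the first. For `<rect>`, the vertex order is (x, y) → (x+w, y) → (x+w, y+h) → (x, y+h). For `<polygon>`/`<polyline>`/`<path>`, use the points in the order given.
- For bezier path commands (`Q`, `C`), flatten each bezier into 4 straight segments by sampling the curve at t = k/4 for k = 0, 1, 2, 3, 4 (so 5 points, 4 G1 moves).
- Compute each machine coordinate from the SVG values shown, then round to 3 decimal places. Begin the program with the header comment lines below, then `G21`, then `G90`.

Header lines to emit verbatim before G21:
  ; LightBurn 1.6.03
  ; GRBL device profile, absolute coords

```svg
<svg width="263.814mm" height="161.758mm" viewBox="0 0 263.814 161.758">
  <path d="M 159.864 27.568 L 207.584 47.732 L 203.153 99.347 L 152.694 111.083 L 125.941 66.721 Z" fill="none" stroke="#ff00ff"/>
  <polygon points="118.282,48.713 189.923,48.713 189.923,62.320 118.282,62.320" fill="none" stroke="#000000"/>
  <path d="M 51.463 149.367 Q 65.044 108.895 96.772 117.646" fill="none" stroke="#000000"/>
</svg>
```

1 u = 1 mm; y_m = 161.758 − y.

[1] `<path>` regular polygon, #ff00ff→score S427 F2585: (159.864,134.190) → (207.584,114.026) → (203.153,62.411) → (152.694,50.675) → (125.941,95.037) → (159.864,134.190) (closed)

[2] `<polygon>` rectangle, #000000→cut S687 F915: (118.282,113.045) → (189.923,113.045) → (189.923,99.438) → (118.282,99.438) → (118.282,113.045) (closed)

[3] `<path>` quadratic bezier, #000000→cut S687 F915: (51.463,12.391) → (59.388,29.551) → (69.581,40.557) → (82.042,45.411) → (96.772,44.112)

; LightBurn 1.6.03
; GRBL device profile, absolute coords
G21
G90
G00 X159.864 Y134.190
M3 S427
G1 X207.584 Y114.026 F2585
G1 X203.153 Y62.411 F2585
G1 X152.694 Y50.675 F2585
G1 X125.941 Y95.037 F2585
G1 X159.864 Y134.190 F2585
M5
G00 X118.282 Y113.045
M3 S687
G1 X189.923 Y113.045 F915
G1 X189.923 Y99.438 F915
G1 X118.282 Y99.438 F915
G1 X118.282 Y113.045 F915
M5
G00 X51.463 Y12.391
M3 S687
G1 X59.388 Y29.551 F915
G1 X69.581 Y40.557 F915
G1 X82.042 Y45.411 F915
G1 X96.772 Y44.112 F915
M5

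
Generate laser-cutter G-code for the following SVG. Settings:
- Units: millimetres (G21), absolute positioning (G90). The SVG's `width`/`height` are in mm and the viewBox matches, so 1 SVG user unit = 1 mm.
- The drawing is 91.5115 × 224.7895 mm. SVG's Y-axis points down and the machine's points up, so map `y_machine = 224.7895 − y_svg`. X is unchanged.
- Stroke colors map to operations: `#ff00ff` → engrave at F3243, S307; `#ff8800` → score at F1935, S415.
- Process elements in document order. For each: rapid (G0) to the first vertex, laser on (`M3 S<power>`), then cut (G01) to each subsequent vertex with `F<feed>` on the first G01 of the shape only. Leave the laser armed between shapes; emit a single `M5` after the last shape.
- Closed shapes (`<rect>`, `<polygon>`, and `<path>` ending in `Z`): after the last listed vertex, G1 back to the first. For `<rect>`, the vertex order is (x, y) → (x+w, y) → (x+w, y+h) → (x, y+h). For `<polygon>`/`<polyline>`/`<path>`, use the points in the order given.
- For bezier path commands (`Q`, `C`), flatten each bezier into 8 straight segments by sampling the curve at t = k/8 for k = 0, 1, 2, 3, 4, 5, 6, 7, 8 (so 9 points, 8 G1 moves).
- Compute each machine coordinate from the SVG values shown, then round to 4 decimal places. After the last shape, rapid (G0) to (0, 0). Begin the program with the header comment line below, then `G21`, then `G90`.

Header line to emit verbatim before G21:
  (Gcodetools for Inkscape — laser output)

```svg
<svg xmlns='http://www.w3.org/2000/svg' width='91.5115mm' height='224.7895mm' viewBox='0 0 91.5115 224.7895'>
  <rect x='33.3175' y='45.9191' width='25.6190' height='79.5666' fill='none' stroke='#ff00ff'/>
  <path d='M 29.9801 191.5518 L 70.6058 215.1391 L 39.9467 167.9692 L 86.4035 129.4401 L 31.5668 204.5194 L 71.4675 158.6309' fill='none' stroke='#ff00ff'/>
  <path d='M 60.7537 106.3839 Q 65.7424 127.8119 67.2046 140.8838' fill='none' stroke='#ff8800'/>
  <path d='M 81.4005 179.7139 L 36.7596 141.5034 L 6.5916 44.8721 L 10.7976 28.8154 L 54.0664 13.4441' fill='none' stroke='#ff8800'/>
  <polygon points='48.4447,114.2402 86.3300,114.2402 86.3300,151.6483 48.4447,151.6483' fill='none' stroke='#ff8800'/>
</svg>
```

Since the viewBox matches the mm dimensions, user units are millimetres directly. The only transform is the Y-flip y_m = 224.7895 − y_svg.

Shape 1 is a rectangle drawn with `<rect>`. Its stroke #ff00ff means engrave at S307, F3243. After flipping Y the toolpath is (33.3175,178.8704) → (58.9365,178.8704) → (58.9365,99.3038) → (33.3175,99.3038) → (33.3175,178.8704), returning to the start.

Shape 2 is a open polyline drawn with `<path>`. Its stroke #ff00ff means engrave at S307, F3243. After flipping Y the toolpath is (29.9801,33.2377) → (70.6058,9.6504) → (39.9467,56.8203) → (86.4035,95.3494) → (31.5668,20.2701) → (71.4675,66.1586).

Shape 3 is a quadratic bezier drawn with `<path>`. Its stroke #ff8800 means score at S415, F1935. After flipping Y the toolpath is (60.7537,118.4056) → (61.9458,113.1792) → (63.0276,108.2139) → (63.9993,103.5097) → (64.8608,99.0666) → (65.6120,94.8847) → (66.2531,90.9639) → (66.7839,87.3042) → (67.2046,83.9057).

Shape 4 is a open polyline drawn with `<path>`. Its stroke #ff8800 means score at S415, F1935. After flipping Y the toolpath is (81.4005,45.0756) → (36.7596,83.2861) → (6.5916,179.9174) → (10.7976,195.9741) → (54.0664,211.3454).

Shape 5 is a rectangle drawn with `<polygon>`. Its stroke #ff8800 means score at S415, F1935. After flipping Y the toolpath is (48.4447,110.5493) → (86.3300,110.5493) → (86.3300,73.1412) → (48.4447,73.1412) → (48.4447,110.5493), returning to the start.

(Gcodetools for Inkscape — laser output)
G21
G90
G0 X33.3175 Y178.8704
M3 S307
G01 X58.9365 Y178.8704 F3243
G01 X58.9365 Y99.3038
G01 X33.3175 Y99.3038
G01 X33.3175 Y178.8704
G0 X29.9801 Y33.2377
M3 S307
G01 X70.6058 Y9.6504 F3243
G01 X39.9467 Y56.8203
G01 X86.4035 Y95.3494
G01 X31.5668 Y20.2701
G01 X71.4675 Y66.1586
G0 X60.7537 Y118.4056
M3 S415
G01 X61.9458 Y113.1792 F1935
G01 X63.0276 Y108.2139
G01 X63.9993 Y103.5097
G01 X64.8608 Y99.0666
G01 X65.6120 Y94.8847
G01 X66.2531 Y90.9639
G01 X66.7839 Y87.3042
G01 X67.2046 Y83.9057
G0 X81.4005 Y45.0756
M3 S415
G01 X36.7596 Y83.2861 F1935
G01 X6.5916 Y179.9174
G01 X10.7976 Y195.9741
G01 X54.0664 Y211.3454
G0 X48.4447 Y110.5493
M3 S415
G01 X86.3300 Y110.5493 F1935
G01 X86.3300 Y73.1412
G01 X48.4447 Y73.1412
G01 X48.4447 Y110.5493
M5
G0 X0.0000 Y0.0000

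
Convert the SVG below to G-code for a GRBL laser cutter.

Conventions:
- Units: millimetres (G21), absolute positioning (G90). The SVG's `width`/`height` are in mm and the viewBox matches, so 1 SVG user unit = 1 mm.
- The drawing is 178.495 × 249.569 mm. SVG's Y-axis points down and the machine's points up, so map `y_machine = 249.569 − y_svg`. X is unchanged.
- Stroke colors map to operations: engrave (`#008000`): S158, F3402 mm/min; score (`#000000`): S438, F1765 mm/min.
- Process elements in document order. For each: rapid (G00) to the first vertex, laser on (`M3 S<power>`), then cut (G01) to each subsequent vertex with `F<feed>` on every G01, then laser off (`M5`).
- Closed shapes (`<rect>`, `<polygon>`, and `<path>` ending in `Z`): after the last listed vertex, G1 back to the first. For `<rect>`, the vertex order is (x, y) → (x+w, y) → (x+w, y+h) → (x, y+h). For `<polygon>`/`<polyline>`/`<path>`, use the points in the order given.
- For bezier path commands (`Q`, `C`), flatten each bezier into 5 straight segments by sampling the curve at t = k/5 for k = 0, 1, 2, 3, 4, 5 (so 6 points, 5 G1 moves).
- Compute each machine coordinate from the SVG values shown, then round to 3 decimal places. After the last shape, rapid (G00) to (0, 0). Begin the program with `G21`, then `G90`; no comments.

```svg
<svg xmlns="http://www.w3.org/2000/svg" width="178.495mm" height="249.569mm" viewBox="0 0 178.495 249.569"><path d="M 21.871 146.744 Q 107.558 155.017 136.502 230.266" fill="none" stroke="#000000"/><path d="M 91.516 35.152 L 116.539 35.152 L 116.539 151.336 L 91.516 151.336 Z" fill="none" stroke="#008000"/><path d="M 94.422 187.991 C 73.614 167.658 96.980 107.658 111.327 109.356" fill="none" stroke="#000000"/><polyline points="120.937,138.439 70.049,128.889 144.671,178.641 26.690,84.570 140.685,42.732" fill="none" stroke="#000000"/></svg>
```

Since the viewBox matches the mm dimensions, user units are millimetres directly. The only transform is the Y-flip y_m = 249.569 − y_svg.

Shape 1 is a quadratic bezier drawn with `<path>`. Its stroke #000000 means score at S438, F1765. After flipping Y the toolpath is (21.871,102.825) → (53.876,96.837) → (81.342,85.490) → (104.268,68.786) → (122.655,46.724) → (136.502,19.303).

Shape 2 is a rectangle drawn with `<path>`. Its stroke #008000 means engrave at S158, F3402. After flipping Y the toolpath is (91.516,214.417) → (116.539,214.417) → (116.539,98.233) → (91.516,98.233) → (91.516,214.417), returning to the start.

Shape 3 is a cubic bezier drawn with `<path>`. Its stroke #000000 means score at S438, F1765. After flipping Y the toolpath is (94.422,61.578) → (86.813,77.727) → (87.252,98.530) → (93.186,119.123) → (102.062,134.639) → (111.327,140.213).

Shape 4 is a open polyline drawn with `<polyline>`. Its stroke #000000 means score at S438, F1765. After flipping Y the toolpath is (120.937,111.130) → (70.049,120.680) → (144.671,70.928) → (26.690,164.999) → (140.685,206.837).

G21
G90
G00 X21.871 Y102.825
M3 S438
G01 X53.876 Y96.837 F1765
G01 X81.342 Y85.490 F1765
G01 X104.268 Y68.786 F1765
G01 X122.655 Y46.724 F1765
G01 X136.502 Y19.303 F1765
M5
G00 X91.516 Y214.417
M3 S158
G01 X116.539 Y214.417 F3402
G01 X116.539 Y98.233 F3402
G01 X91.516 Y98.233 F3402
G01 X91.516 Y214.417 F3402
M5
G00 X94.422 Y61.578
M3 S438
G01 X86.813 Y77.727 F1765
G01 X87.252 Y98.530 F1765
G01 X93.186 Y119.123 F1765
G01 X102.062 Y134.639 F1765
G01 X111.327 Y140.213 F1765
M5
G00 X120.937 Y111.130
M3 S438
G01 X70.049 Y120.680 F1765
G01 X144.671 Y70.928 F1765
G01 X26.690 Y164.999 F1765
G01 X140.685 Y206.837 F1765
M5
G00 X0.000 Y0.000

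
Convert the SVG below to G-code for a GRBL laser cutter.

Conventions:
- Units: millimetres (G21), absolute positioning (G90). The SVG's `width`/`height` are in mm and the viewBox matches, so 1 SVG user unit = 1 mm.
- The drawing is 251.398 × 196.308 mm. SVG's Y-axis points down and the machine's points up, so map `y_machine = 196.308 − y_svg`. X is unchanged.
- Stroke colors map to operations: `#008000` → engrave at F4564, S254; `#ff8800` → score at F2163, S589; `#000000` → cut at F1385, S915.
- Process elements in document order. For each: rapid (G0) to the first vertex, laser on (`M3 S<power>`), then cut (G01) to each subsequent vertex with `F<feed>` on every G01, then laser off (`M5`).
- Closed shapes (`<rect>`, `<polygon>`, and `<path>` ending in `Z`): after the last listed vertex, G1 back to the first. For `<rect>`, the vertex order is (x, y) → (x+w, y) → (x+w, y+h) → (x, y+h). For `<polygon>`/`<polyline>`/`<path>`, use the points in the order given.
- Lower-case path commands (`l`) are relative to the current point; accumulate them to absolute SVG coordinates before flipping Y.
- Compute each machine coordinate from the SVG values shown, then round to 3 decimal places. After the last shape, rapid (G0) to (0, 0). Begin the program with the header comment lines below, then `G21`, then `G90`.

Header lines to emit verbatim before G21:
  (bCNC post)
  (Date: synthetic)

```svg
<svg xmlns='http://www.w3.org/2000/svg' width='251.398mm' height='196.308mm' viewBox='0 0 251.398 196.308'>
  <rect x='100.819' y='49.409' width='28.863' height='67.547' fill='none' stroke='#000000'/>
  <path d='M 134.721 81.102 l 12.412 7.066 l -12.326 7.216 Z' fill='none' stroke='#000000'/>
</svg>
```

(bCNC post)
(Date: synthetic)
G21
G90
G0 X100.819 Y146.899
M3 S915
G01 X129.682 Y146.899 F1385
G01 X129.682 Y79.352 F1385
G01 X100.819 Y79.352 F1385
G01 X100.819 Y146.899 F1385
M5
G0 X134.721 Y115.206
M3 S915
G01 X147.133 Y108.140 F1385
G01 X134.807 Y100.924 F1385
G01 X134.721 Y115.206 F1385
M5
G0 X0.000 Y0.000

Since the viewBox matches the mm dimensions, user units are millimetres directly. The only transform is the Y-flip y_m = 196.308 − y_svg.

Shape 1 is a rectangle drawn with `<rect>`. Its stroke #000000 means cut at S915, F1385. After flipping Y the toolpath is (100.819,146.899) → (129.682,146.899) → (129.682,79.352) → (100.819,79.352) → (100.819,146.899), returning to the start.

Shape 2 is a regular polygon drawn with `<path>`. Its stroke #000000 means cut at S915, F1385. After flipping Y the toolpath is (134.721,115.206) → (147.133,108.140) → (134.807,100.924) → (134.721,115.206), returning to the start.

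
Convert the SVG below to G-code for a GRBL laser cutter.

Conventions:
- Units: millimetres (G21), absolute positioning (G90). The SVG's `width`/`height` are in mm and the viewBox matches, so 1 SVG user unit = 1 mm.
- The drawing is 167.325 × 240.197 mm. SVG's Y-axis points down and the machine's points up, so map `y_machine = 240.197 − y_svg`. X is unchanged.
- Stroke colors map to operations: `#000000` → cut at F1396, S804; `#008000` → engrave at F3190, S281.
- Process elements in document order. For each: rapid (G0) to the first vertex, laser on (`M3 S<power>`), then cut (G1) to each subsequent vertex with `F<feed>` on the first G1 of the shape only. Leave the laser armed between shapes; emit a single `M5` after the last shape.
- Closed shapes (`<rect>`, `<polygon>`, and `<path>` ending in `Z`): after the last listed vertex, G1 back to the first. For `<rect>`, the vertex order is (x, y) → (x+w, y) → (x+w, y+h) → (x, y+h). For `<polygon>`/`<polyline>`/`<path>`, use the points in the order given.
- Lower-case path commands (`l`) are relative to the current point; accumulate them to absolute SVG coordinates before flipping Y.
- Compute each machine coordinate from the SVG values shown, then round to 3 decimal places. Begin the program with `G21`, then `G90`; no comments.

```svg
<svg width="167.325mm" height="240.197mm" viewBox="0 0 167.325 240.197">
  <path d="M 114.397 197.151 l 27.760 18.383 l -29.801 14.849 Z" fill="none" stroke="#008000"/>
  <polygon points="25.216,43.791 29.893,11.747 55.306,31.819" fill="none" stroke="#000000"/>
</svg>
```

Since the viewBox matches the mm dimensions, user units are millimetres directly. The only transform is the Y-flip y_m = 240.197 − y_svg.

Shape 1 is a regular polygon drawn with `<path>`. Its stroke #008000 means engrave at S281, F3190. After flipping Y the toolpath is (114.397,43.046) → (142.157,24.663) → (112.356,9.814) → (114.397,43.046), returning to the start.

Shape 2 is a regular polygon drawn with `<polygon>`. Its stroke #000000 means cut at S804, F1396. After flipping Y the toolpath is (25.216,196.406) → (29.893,228.450) → (55.306,208.378) → (25.216,196.406), returning to the start.

G21
G90
G0 X114.397 Y43.046
M3 S281
G1 X142.157 Y24.663 F3190
G1 X112.356 Y9.814
G1 X114.397 Y43.046
G0 X25.216 Y196.406
M3 S804
G1 X29.893 Y228.450 F1396
G1 X55.306 Y208.378
G1 X25.216 Y196.406
M5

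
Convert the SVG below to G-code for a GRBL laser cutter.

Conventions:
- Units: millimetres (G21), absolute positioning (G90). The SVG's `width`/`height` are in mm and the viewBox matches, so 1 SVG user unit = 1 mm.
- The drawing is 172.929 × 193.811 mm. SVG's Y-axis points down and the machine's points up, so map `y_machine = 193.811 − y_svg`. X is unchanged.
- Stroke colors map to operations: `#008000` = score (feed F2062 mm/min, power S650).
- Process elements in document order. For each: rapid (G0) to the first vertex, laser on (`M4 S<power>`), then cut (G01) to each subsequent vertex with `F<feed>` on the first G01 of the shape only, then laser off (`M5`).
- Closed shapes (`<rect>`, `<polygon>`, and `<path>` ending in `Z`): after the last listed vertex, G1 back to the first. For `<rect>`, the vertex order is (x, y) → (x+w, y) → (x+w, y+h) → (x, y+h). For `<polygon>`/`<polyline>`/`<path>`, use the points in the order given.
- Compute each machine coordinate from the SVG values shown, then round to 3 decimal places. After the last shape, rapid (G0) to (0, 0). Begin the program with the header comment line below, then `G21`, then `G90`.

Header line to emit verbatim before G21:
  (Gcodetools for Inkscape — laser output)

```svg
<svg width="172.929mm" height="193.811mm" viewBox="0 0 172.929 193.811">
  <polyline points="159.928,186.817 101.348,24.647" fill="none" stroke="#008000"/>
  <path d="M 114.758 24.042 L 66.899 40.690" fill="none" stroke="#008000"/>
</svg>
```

viewBox `0 0 172.929 193.811` with mm width/height → 1 unit = 1 mm. Flip: y_m = 193.811 − y_svg.

**Shape 1** — `<polyline>` line segment, stroke `#008000` → score (S650, F2062). Machine vertices: (159.928,6.994) → (101.348,169.164). Open path.

**Shape 2** — `<path>` line segment, stroke `#008000` → score (S650, F2062). Machine vertices: (114.758,169.769) → (66.899,153.121). Open path.

(Gcodetools for Inkscape — laser output)
G21
G90
G0 X159.928 Y6.994
M4 S650
G01 X101.348 Y169.164 F2062
M5
G0 X114.758 Y169.769
M4 S650
G01 X66.899 Y153.121 F2062
M5
G0 X0.000 Y0.000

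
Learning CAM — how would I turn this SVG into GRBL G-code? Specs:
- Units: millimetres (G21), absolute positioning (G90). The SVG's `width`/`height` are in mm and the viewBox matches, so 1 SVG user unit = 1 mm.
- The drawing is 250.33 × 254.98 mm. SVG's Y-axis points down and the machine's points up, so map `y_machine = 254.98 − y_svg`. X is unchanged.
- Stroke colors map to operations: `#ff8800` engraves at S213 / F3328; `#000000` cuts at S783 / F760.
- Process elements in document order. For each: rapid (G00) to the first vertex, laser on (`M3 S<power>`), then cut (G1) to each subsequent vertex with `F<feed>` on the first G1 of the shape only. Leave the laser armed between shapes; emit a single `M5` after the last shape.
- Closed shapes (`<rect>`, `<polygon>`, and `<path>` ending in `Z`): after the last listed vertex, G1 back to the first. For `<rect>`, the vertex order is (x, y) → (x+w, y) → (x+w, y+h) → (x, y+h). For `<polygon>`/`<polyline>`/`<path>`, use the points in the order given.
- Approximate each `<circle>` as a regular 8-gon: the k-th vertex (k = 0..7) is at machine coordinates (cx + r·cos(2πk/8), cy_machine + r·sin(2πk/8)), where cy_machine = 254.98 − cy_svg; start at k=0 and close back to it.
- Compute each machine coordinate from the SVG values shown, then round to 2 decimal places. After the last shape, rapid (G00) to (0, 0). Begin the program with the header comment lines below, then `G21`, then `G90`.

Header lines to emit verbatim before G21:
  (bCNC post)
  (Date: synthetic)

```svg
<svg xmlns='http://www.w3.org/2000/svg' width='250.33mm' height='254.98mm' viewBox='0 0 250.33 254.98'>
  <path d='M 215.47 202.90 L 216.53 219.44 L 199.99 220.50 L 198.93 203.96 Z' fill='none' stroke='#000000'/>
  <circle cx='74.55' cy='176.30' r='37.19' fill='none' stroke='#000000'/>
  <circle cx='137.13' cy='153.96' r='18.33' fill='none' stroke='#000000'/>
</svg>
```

(bCNC post)
(Date: synthetic)
G21
G90
G00 X215.47 Y52.08
M3 S783
G1 X216.53 Y35.54 F760
G1 X199.99 Y34.48
G1 X198.93 Y51.02
G1 X215.47 Y52.08
G00 X111.74 Y78.68
M3 S783
G1 X100.85 Y104.98 F760
G1 X74.55 Y115.87
G1 X48.25 Y104.98
G1 X37.36 Y78.68
G1 X48.25 Y52.38
G1 X74.55 Y41.49
G1 X100.85 Y52.38
G1 X111.74 Y78.68
G00 X155.46 Y101.02
M3 S783
G1 X150.09 Y113.98 F760
G1 X137.13 Y119.35
G1 X124.17 Y113.98
G1 X118.80 Y101.02
G1 X124.17 Y88.06
G1 X137.13 Y82.69
G1 X150.09 Y88.06
G1 X155.46 Y101.02
M5
G00 X0.00 Y0.00

1 u = 1 mm; y_m = 254.98 − y.

[1] `<path>` regular polygon, #000000→cut S783 F760: (215.47,52.08) → (216.53,35.54) → (199.99,34.48) → (198.93,51.02) → (215.47,52.08) (closed)

[2] `<circle>` circle, #000000→cut S783 F760: (111.74,78.68) → (100.85,104.98) → (74.55,115.87) → (48.25,104.98) → (37.36,78.68) → (48.25,52.38) → (74.55,41.49) → (100.85,52.38) → (111.74,78.68) (closed)

[3] `<circle>` circle, #000000→cut S783 F760: (155.46,101.02) → (150.09,113.98) → (137.13,119.35) → (124.17,113.98) → (118.80,101.02) → (124.17,88.06) → (137.13,82.69) → (150.09,88.06) → (155.46,101.02) (closed)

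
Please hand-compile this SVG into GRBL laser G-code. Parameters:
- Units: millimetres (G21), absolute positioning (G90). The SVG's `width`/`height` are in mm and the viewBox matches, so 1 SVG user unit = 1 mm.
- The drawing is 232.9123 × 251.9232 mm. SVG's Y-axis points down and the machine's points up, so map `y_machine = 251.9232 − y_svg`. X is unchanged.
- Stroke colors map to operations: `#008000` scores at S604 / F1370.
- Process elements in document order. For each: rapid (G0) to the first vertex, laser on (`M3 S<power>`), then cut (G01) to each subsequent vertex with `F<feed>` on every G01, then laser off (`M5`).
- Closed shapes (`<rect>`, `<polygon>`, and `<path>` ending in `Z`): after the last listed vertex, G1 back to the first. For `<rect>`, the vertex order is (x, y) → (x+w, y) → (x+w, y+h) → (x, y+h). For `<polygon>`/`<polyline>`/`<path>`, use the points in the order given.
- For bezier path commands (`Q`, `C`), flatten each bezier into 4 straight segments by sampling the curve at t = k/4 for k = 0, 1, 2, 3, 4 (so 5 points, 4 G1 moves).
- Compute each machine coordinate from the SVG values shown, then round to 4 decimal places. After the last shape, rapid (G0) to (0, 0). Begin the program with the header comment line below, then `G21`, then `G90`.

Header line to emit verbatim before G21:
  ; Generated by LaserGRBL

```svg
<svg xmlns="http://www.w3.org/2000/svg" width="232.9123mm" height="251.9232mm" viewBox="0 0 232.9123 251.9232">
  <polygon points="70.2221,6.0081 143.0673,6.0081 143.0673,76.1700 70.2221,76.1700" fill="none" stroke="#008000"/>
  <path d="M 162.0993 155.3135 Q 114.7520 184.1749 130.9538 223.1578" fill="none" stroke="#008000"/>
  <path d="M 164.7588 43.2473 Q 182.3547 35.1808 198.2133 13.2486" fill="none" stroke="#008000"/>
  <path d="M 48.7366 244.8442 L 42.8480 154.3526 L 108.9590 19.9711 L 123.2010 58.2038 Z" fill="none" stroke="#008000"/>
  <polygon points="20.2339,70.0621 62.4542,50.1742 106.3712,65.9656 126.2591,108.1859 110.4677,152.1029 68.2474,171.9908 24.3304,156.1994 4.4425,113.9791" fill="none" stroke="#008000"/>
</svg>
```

viewBox `0 0 232.9123 251.9232` with mm width/height → 1 unit = 1 mm. Flip: y_m = 251.9232 − y_svg.

**Shape 1** — `<polygon>` rectangle, stroke `#008000` → score (S604, F1370). Machine vertices: (70.2221,245.9151) → (143.0673,245.9151) → (143.0673,175.7532) → (70.2221,175.7532) → (70.2221,245.9151). Closed: final G1 returns to the first vertex.

**Shape 2** — `<path>` quadratic bezier, stroke `#008000` → score (S604, F1370). Control points (SVG): P0=(162.0993,155.3135), P1=(114.7520,184.1749), P2=(130.9538,223.1578); sampled at t=k/4. Machine vertices: (162.0993,96.6097) → (142.3975,81.5464) → (130.6393,65.2179) → (126.8247,47.6243) → (130.9538,28.7654). Open path.

**Shape 3** — `<path>` quadratic bezier, stroke `#008000` → score (S604, F1370). Control points (SVG): P0=(164.7588,43.2473), P1=(182.3547,35.1808), P2=(198.2133,13.2486); sampled at t=k/4. Machine vertices: (164.7588,208.6759) → (173.4482,213.5758) → (181.9204,220.2088) → (190.1754,228.5751) → (198.2133,238.6746). Open path.

**Shape 4** — `<path>` closed polygon, stroke `#008000` → score (S604, F1370). Machine vertices: (48.7366,7.0790) → (42.8480,97.5706) → (108.9590,231.9521) → (123.2010,193.7194) → (48.7366,7.0790). Closed: final G1 returns to the first vertex.

**Shape 5** — `<polygon>` regular polygon, stroke `#008000` → score (S604, F1370). Machine vertices: (20.2339,181.8611) → (62.4542,201.7490) → (106.3712,185.9576) → (126.2591,143.7373) → (110.4677,99.8203) → (68.2474,79.9324) → (24.3304,95.7238) → (4.4425,137.9441) → (20.2339,181.8611). Closed: final G1 returns to the first vertex.

; Generated by LaserGRBL
G21
G90
G0 X70.2221 Y245.9151
M3 S604
G01 X143.0673 Y245.9151 F1370
G01 X143.0673 Y175.7532 F1370
G01 X70.2221 Y175.7532 F1370
G01 X70.2221 Y245.9151 F1370
M5
G0 X162.0993 Y96.6097
M3 S604
G01 X142.3975 Y81.5464 F1370
G01 X130.6393 Y65.2179 F1370
G01 X126.8247 Y47.6243 F1370
G01 X130.9538 Y28.7654 F1370
M5
G0 X164.7588 Y208.6759
M3 S604
G01 X173.4482 Y213.5758 F1370
G01 X181.9204 Y220.2088 F1370
G01 X190.1754 Y228.5751 F1370
G01 X198.2133 Y238.6746 F1370
M5
G0 X48.7366 Y7.0790
M3 S604
G01 X42.8480 Y97.5706 F1370
G01 X108.9590 Y231.9521 F1370
G01 X123.2010 Y193.7194 F1370
G01 X48.7366 Y7.0790 F1370
M5
G0 X20.2339 Y181.8611
M3 S604
G01 X62.4542 Y201.7490 F1370
G01 X106.3712 Y185.9576 F1370
G01 X126.2591 Y143.7373 F1370
G01 X110.4677 Y99.8203 F1370
G01 X68.2474 Y79.9324 F1370
G01 X24.3304 Y95.7238 F1370
G01 X4.4425 Y137.9441 F1370
G01 X20.2339 Y181.8611 F1370
M5
G0 X0.0000 Y0.0000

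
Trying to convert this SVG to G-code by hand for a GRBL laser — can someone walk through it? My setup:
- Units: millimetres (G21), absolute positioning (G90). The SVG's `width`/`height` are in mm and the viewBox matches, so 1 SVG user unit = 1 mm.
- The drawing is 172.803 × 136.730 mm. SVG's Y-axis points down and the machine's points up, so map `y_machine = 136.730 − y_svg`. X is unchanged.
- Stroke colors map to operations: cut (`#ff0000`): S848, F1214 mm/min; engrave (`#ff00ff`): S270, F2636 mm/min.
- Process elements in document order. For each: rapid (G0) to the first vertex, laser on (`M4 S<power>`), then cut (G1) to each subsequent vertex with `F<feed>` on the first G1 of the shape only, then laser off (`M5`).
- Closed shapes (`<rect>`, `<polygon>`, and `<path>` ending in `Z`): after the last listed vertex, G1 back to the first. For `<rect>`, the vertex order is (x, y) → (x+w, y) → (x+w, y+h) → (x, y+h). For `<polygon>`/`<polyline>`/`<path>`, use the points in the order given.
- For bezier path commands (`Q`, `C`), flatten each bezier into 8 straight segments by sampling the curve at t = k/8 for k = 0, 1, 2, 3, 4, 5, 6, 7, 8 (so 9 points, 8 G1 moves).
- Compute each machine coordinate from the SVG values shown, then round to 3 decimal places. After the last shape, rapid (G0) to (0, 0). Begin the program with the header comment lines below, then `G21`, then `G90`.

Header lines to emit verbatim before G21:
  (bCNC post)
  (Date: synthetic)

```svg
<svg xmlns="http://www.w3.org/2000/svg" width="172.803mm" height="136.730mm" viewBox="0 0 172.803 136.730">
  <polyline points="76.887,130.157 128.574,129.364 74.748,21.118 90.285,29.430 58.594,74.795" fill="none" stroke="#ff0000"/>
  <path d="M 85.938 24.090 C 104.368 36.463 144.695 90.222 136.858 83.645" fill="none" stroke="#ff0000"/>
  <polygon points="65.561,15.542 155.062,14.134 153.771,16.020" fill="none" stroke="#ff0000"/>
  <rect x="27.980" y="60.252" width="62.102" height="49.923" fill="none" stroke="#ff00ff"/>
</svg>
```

(bCNC post)
(Date: synthetic)
G21
G90
G0 X76.887 Y6.573
M4 S848
G1 X128.574 Y7.366 F1214
G1 X74.748 Y115.612
G1 X90.285 Y107.300
G1 X58.594 Y61.935
M5
G0 X85.938 Y112.640
M4 S848
G1 X93.739 Y106.259 F1214
G1 X102.771 Y97.190
G1 X112.215 Y86.625
G1 X121.248 Y75.756
G1 X129.050 Y65.776
G1 X134.800 Y57.876
G1 X137.676 Y53.248
G1 X136.858 Y53.085
M5
G0 X65.561 Y121.188
M4 S848
G1 X155.062 Y122.596 F1214
G1 X153.771 Y120.710
G1 X65.561 Y121.188
M5
G0 X27.980 Y76.478
M4 S270
G1 X90.082 Y76.478 F2636
G1 X90.082 Y26.555
G1 X27.980 Y26.555
G1 X27.980 Y76.478
M5
G0 X0.000 Y0.000

Since the viewBox matches the mm dimensions, user units are millimetres directly. The only transform is the Y-flip y_m = 136.730 − y_svg.

Shape 1 is a open polyline drawn with `<polyline>`. Its stroke #ff0000 means cut at S848, F1214. After flipping Y the toolpath is (76.887,6.573) → (128.574,7.366) → (74.748,115.612) → (90.285,107.300) → (58.594,61.935).

Shape 2 is a cubic bezier drawn with `<path>`. Its stroke #ff0000 means cut at S848, F1214. After flipping Y the toolpath is (85.938,112.640) → (93.739,106.259) → (102.771,97.190) → (112.215,86.625) → (121.248,75.756) → (129.050,65.776) → (134.800,57.876) → (137.676,53.248) → (136.858,53.085).

Shape 3 is a closed polygon drawn with `<polygon>`. Its stroke #ff0000 means cut at S848, F1214. After flipping Y the toolpath is (65.561,121.188) → (155.062,122.596) → (153.771,120.710) → (65.561,121.188), returning to the start.

Shape 4 is a rectangle drawn with `<rect>`. Its stroke #ff00ff means engrave at S270, F2636. After flipping Y the toolpath is (27.980,76.478) → (90.082,76.478) → (90.082,26.555) → (27.980,26.555) → (27.980,76.478), returning to the start.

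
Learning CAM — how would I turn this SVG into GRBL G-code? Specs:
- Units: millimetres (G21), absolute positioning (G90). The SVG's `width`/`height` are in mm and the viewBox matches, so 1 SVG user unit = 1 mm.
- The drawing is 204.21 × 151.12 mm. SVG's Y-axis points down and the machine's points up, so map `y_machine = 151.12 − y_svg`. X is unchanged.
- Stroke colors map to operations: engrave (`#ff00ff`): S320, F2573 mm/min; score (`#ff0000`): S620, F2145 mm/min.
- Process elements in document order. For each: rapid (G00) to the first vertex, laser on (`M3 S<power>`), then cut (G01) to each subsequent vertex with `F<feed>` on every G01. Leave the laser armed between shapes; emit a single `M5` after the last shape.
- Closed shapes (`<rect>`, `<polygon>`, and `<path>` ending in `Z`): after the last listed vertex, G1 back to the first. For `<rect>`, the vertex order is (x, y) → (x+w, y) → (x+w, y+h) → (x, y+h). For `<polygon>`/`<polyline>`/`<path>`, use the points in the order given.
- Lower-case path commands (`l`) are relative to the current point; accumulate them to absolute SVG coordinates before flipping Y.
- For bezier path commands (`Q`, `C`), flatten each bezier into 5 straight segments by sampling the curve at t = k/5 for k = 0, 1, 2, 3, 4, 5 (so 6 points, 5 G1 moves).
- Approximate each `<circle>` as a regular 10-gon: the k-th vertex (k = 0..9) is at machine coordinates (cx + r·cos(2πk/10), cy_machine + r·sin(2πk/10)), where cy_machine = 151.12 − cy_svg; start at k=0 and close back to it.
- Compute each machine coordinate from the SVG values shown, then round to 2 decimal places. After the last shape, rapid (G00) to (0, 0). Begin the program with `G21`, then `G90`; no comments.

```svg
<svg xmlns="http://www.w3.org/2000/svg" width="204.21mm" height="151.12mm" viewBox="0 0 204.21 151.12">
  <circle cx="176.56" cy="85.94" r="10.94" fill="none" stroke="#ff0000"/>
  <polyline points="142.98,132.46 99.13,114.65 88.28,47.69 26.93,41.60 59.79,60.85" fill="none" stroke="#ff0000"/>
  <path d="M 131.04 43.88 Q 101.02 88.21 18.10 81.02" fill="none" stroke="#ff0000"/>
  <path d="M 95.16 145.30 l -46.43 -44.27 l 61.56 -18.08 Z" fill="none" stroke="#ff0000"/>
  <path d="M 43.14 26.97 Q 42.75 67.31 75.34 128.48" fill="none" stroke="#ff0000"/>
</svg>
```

1 u = 1 mm; y_m = 151.12 − y.

[1] `<circle>` circle, #ff0000→score S620 F2145: (187.50,65.18) → (185.41,71.61) → (179.94,75.58) → (173.18,75.58) → (167.71,71.61) → (165.62,65.18) → (167.71,58.75) → (173.18,54.78) → (179.94,54.78) → (185.41,58.75) → (187.50,65.18) (closed)

[2] `<polyline>` open polyline, #ff0000→score S620 F2145: (142.98,18.66) → (99.13,36.47) → (88.28,103.43) → (26.93,109.52) → (59.79,90.27)

[3] `<path>` quadratic bezier, #ff0000→score S620 F2145: (131.04,107.24) → (116.92,91.57) → (98.56,80.02) → (75.97,72.59) → (49.15,69.28) → (18.10,70.10)

[4] `<path>` regular polygon, #ff0000→score S620 F2145: (95.16,5.82) → (48.73,50.09) → (110.29,68.17) → (95.16,5.82) (closed)

[5] `<path>` quadratic bezier, #ff0000→score S620 F2145: (43.14,124.15) → (44.30,107.18) → (48.10,88.55) → (54.54,68.24) → (63.62,46.27) → (75.34,22.64)

G21
G90
G00 X187.50 Y65.18
M3 S620
G01 X185.41 Y71.61 F2145
G01 X179.94 Y75.58 F2145
G01 X173.18 Y75.58 F2145
G01 X167.71 Y71.61 F2145
G01 X165.62 Y65.18 F2145
G01 X167.71 Y58.75 F2145
G01 X173.18 Y54.78 F2145
G01 X179.94 Y54.78 F2145
G01 X185.41 Y58.75 F2145
G01 X187.50 Y65.18 F2145
G00 X142.98 Y18.66
M3 S620
G01 X99.13 Y36.47 F2145
G01 X88.28 Y103.43 F2145
G01 X26.93 Y109.52 F2145
G01 X59.79 Y90.27 F2145
G00 X131.04 Y107.24
M3 S620
G01 X116.92 Y91.57 F2145
G01 X98.56 Y80.02 F2145
G01 X75.97 Y72.59 F2145
G01 X49.15 Y69.28 F2145
G01 X18.10 Y70.10 F2145
G00 X95.16 Y5.82
M3 S620
G01 X48.73 Y50.09 F2145
G01 X110.29 Y68.17 F2145
G01 X95.16 Y5.82 F2145
G00 X43.14 Y124.15
M3 S620
G01 X44.30 Y107.18 F2145
G01 X48.10 Y88.55 F2145
G01 X54.54 Y68.24 F2145
G01 X63.62 Y46.27 F2145
G01 X75.34 Y22.64 F2145
M5
G00 X0.00 Y0.00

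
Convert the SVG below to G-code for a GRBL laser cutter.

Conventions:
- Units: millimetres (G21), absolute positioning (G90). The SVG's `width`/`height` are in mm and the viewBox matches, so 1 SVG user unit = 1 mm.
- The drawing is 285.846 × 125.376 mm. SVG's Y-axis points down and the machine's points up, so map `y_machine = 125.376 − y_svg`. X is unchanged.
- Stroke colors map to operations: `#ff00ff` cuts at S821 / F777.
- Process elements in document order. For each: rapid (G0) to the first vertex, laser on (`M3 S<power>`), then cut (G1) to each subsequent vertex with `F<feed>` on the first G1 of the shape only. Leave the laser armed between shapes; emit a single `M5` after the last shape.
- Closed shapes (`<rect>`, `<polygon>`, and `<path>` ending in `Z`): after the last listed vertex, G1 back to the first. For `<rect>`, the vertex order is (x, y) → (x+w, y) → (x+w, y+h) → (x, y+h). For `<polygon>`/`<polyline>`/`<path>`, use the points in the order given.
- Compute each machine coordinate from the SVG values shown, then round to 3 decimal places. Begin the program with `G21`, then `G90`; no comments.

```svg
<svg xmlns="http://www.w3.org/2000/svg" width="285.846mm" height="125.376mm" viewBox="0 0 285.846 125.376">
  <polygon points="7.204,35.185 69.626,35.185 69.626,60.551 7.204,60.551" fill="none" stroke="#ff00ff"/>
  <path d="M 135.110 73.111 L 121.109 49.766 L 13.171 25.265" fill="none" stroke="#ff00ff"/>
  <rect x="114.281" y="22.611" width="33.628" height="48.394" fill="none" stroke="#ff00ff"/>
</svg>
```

1 u = 1 mm; y_m = 125.376 − y.

[1] `<polygon>` rectangle, #ff00ff→cut S821 F777: (7.204,90.191) → (69.626,90.191) → (69.626,64.825) → (7.204,64.825) → (7.204,90.191) (closed)

[2] `<path>` open polyline, #ff00ff→cut S821 F777: (135.110,52.265) → (121.109,75.610) → (13.171,100.111)

[3] `<rect>` rectangle, #ff00ff→cut S821 F777: (114.281,102.765) → (147.909,102.765) → (147.909,54.371) → (114.281,54.371) → (114.281,102.765) (closed)

G21
G90
G0 X7.204 Y90.191
M3 S821
G1 X69.626 Y90.191 F777
G1 X69.626 Y64.825
G1 X7.204 Y64.825
G1 X7.204 Y90.191
G0 X135.110 Y52.265
M3 S821
G1 X121.109 Y75.610 F777
G1 X13.171 Y100.111
G0 X114.281 Y102.765
M3 S821
G1 X147.909 Y102.765 F777
G1 X147.909 Y54.371
G1 X114.281 Y54.371
G1 X114.281 Y102.765
M5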